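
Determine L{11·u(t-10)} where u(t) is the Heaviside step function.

L{u(t-a)} = e^(-as)/s. Here a=10, so L{u(t-10)} = e^(-10s)/s, and L{11·u(t-10)} = 11·e^(-10s)/s

Final answer: 11·e^(-10s)/s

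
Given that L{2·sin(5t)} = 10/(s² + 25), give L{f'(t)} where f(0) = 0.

L{f'(t)} = s·F(s) - f(0) = s·10/(s² + 25) - 0 = 10s/(s² + 25)

Final answer: 10s/(s² + 25)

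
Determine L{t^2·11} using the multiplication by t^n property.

L{11} = 11/s. d^1/ds^1[1/s] = -1/s². d^2/ds^2[1/s] = 2/s^3. So L{t^2} = (-1)^{2}·2/s^3 = 2/s^3. Then L{t^2·11} = 11·2/s^3 = 22/s^3

Final answer: 22/s^3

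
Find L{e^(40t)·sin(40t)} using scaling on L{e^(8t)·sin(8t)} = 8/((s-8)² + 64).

Scaling with a=5: L{e^(40t)·sin(40t)} = (1/5) · 8/((s/5-8)² + 64). Simplifying: 40/((s-40)² + 1600)

Final answer: 40/((s-40)² + 1600)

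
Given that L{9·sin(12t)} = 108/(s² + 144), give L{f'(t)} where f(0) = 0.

L{f'(t)} = s·F(s) - f(0) = s·108/(s² + 144) - 0 = 108s/(s² + 144)

Final answer: 108s/(s² + 144)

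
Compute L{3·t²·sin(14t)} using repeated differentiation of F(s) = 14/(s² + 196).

F(s) = 14/(s² + 196). F'(s) = -28s/(s² + 196)². F''(s) = -28(196 - 3s²)/(s² + 196)³ = (84s² - 5488)/(s² + 196)³. So L{t²·sin(14t)} = (-1)² F''(s) = (84s² - 5488)/(s² + 196)³. Then L{3·t²·sin(14t)} = 3·(84s² - 5488)/(s² + 196)³ = (252s² - 16464)/(s² + 196)³

Final answer: (252s² - 16464)/(s² + 196)³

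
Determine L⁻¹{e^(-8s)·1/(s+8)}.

L⁻¹{1/(s+8)} = e^(-8t). By the time shift theorem, L⁻¹{e^(-as)F(s)} = u(t-a)f(t-a) with a=8, so L⁻¹{e^(-8s)·1/(s+8)} = u(t-8)·e^(-8(t-8))

Final answer: u(t-8)·e^(-8(t-8))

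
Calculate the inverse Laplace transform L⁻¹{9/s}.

L⁻¹{c/s} = c, so L⁻¹{9/s} = 9

Final answer: 9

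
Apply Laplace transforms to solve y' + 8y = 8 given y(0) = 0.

sY + 8Y = 8/s. Y = 8/(s(s+8)). Partial fractions: Y = 1/s - 1/(s+8)

Final answer: y(t) = (1 - e^(-8t))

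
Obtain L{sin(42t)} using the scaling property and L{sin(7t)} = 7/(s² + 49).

Using L{f(at)} = (1/a)F(s/a) with a=6: L{sin(42t)} = (1/6) · 7/((s/6)² + 49) = (1/6) · 7·36/(s² + 1764) = 42/(s² + 1764)

Final answer: 42/(s² + 1764)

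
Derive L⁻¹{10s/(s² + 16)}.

This is the form c·s/(s² + a²) with a = 4, c = 10. L⁻¹ = 10·cos(4t)

Final answer: 10·cos(4t)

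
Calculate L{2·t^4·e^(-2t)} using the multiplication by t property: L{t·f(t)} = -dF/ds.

Using L{t^n·e^(at)} = n!/(s-a)^(n+1), L{t^4·e^(-2t)} = 24/(s+2)^5, so L{2·t^4·e^(-2t)} = 2·24/(s+2)^5 = 48/(s+2)^5

Final answer: 48/(s+2)^5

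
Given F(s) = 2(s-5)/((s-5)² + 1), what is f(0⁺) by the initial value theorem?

f(0⁺) = lim_{s→∞} sF(s) = lim_{s→∞} 2s(s-5)/((s-5)² + 1) = 2

Final answer: 2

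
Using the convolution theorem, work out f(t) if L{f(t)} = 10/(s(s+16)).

10/(s(s+16)) = (10/s)·(1/(s+16)) = L{10}·L{e^(-16t)}. By convolution, f(t) = 10*e^(-16t) = ∫₀ᵗ 10·e^(-16τ) dτ = 10·(1 - e^(-16t))/16

Final answer: 10·(1 - e^(-16t))/16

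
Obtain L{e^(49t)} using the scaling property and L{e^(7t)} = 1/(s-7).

Using L{f(at)} = (1/a)F(s/a) with a=7 and f(t) = e^(7t): L{e^(49t)} = (1/7) · 1/((s/7)-7) = (1/7) · 7/(s-49) = 1/(s-49)

Final answer: 1/(s-49)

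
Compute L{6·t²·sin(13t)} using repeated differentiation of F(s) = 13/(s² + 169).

F(s) = 13/(s² + 169). F'(s) = -26s/(s² + 169)². F''(s) = -26(169 - 3s²)/(s² + 169)³ = (78s² - 4394)/(s² + 169)³. So L{t²·sin(13t)} = (-1)² F''(s) = (78s² - 4394)/(s² + 169)³. Then L{6·t²·sin(13t)} = 6·(78s² - 4394)/(s² + 169)³ = (468s² - 26364)/(s² + 169)³

Final answer: (468s² - 26364)/(s² + 169)³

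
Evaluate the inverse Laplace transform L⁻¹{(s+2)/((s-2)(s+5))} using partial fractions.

Using partial fractions, f(t) = (4e^(2t) + 3e^(-5t))/7

Final answer: (4e^(2t) + 3e^(-5t))/7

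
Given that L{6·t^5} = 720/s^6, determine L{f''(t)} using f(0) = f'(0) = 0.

L{f''(t)} = s²F(s) - sf(0) - f'(0) = s²·720/s^6 - 0 - 0 = 720/s^4

Final answer: 720/s^4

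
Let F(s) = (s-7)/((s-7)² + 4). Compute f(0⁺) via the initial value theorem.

f(0⁺) = lim_{s→∞} sF(s) = lim_{s→∞} s(s-7)/((s-7)² + 4) = 1

Final answer: 1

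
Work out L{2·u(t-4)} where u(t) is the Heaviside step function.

L{u(t-a)} = e^(-as)/s. Here a=4, so L{u(t-4)} = e^(-4s)/s, and L{2·u(t-4)} = 2·e^(-4s)/s

Final answer: 2·e^(-4s)/s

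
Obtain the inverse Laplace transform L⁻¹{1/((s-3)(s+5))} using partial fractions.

Decompose: A/(s-3) + B/(s+5). A = 1/8, B = -1/8. f(t) = (e^(3t) - e^(-5t))/8

Final answer: (e^(3t) - e^(-5t))/8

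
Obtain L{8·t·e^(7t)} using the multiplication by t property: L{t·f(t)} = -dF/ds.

Using L{t^n·e^(at)} = n!/(s-a)^(n+1), L{t·e^(7t)} = 1/(s-7)^2, so L{8·t·e^(7t)} = 8·1/(s-7)^2 = 8/(s-7)^2

Final answer: 8/(s-7)^2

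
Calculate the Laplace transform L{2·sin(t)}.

L{sin(ωt)} = ω/(s² + ω²), so L{sin(t)} = 1/(s² + 1). Then L{2·sin(t)} = 2·1/(s² + 1) = 2/(s² + 1)

Final answer: 2/(s² + 1)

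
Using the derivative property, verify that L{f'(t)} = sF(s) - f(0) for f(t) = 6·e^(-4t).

f'(t) = -24e^(-4t). Direct: L{f'(t)} = -24/(s+4). Property: s·6/(s+4) - 6 = (6s - 6(s+4))/(s+4) = -24/(s+4). ✓

Final answer: -24/(s+4)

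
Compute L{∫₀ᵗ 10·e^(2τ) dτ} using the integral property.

L{∫₀ᵗ f(τ)dτ} = F(s)/s with F(s) = 10/(s-2), so L{∫₀ᵗ 10·e^(2τ) dτ} = 10/(s(s-2))

Final answer: 10/(s(s-2))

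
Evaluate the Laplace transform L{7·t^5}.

L{t^n} = n!/s^(n+1), so L{t^5} = 120/s^6. Then L{7·t^5} = 7·120/s^6 = 840/s^6

Final answer: 840/s^6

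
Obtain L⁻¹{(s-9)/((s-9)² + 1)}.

Using frequency shift: L⁻¹{(s-a)/((s-a)² + b²)} = e^(at)cos(bt). Here a=9, b=1

Final answer: e^(9t)·cos(t)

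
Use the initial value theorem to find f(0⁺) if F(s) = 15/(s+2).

f(0⁺) = lim_{s→∞} s·15/(s+2) = lim_{s→∞} 15s/(s+2) = 15

Final answer: 15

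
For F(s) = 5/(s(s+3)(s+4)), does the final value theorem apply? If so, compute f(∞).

Poles of sF(s) = 5/((s+3)(s+4)) are at s = -3 and s = -4, both in the left half-plane. Theorem applies. f(∞) = lim_{s→0} sF(s) = 5/(3·4) = 5/12

Final answer: 5/12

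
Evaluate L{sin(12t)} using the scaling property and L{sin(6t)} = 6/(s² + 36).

Using L{f(at)} = (1/a)F(s/a) with a=2: L{sin(12t)} = (1/2) · 6/((s/2)² + 36) = (1/2) · 6·4/(s² + 144) = 12/(s² + 144)

Final answer: 12/(s² + 144)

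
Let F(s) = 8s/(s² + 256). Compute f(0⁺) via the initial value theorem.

f(0⁺) = lim_{s→∞} s·8s/(s² + 256) = lim_{s→∞} 8s²/(s² + 256) = 8

Final answer: 8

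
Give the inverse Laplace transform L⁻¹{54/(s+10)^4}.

L⁻¹{n!/(s-a)^(n+1)} = t^n·e^(at) with n=3, a=-10. So L⁻¹{6/(s+10)^4} = t^3·e^(-10t), and L⁻¹{54/(s+10)^4} = (54/6)·t^3·e^(-10t) = 9·t^3·e^(-10t)

Final answer: 9·t^3·e^(-10t)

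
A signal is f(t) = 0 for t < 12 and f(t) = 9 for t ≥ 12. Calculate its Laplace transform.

f(t) = 9·u(t-12). L{u(t-12)} = e^(-12s)/s, so L{f(t)} = 9·e^(-12s)/s

Final answer: 9·e^(-12s)/s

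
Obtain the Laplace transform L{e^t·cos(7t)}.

L{e^(at)·cos(ωt)} = (s-a)/((s-a)² + ω²), so L{e^t·cos(7t)} = (s-1)/((s-1)² + 49)

Final answer: (s-1)/((s-1)² + 49)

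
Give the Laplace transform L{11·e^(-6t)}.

L{e^(at)} = 1/(s-a), so L{e^(-6t)} = 1/(s+6). Then L{11·e^(-6t)} = 11/(s+6)

Final answer: 11/(s+6)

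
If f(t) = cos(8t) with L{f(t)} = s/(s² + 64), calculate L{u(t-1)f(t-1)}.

Time shift theorem: L{u(t-a)f(t-a)} = e^(-as)F(s). Here a=1, F(s) = s/(s² + 64), so L{u(t-1)f(t-1)} = e^(-s)·s/(s² + 64)

Final answer: e^(-s)·s/(s² + 64)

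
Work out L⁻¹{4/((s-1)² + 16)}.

Form: b/((s-a)² + b²) → e^(at)sin(bt). With a=1, b=4

Final answer: e^t·sin(4t)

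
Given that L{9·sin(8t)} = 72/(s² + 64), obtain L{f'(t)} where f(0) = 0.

L{f'(t)} = s·F(s) - f(0) = s·72/(s² + 64) - 0 = 72s/(s² + 64)

Final answer: 72s/(s² + 64)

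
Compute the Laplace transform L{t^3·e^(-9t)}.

L{t^n·e^(at)} = n!/(s-a)^(n+1), so L{t^3·e^(-9t)} = 6/(s+9)^4

Final answer: 6/(s+9)^4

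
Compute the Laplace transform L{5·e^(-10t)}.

L{e^(at)} = 1/(s-a), so L{e^(-10t)} = 1/(s+10). Then L{5·e^(-10t)} = 5/(s+10)

Final answer: 5/(s+10)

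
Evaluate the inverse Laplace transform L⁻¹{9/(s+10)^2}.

L⁻¹{n!/(s-a)^(n+1)} = t^n·e^(at) with n=1, a=-10. So L⁻¹{1/(s+10)^2} = t·e^(-10t), and L⁻¹{9/(s+10)^2} = (9/1)·t·e^(-10t) = 9·t·e^(-10t)

Final answer: 9·t·e^(-10t)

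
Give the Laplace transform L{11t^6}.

L{11t^6} = 11 · L{t^6} = 11 · 720/s^7 = 7920/s^7

Final answer: 7920/s^7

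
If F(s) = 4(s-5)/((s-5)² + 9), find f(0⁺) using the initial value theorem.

f(0⁺) = lim_{s→∞} sF(s) = lim_{s→∞} 4s(s-5)/((s-5)² + 9) = 4

Final answer: 4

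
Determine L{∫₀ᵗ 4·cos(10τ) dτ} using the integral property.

L{∫₀ᵗ f(τ)dτ} = F(s)/s with F(s) = 4s/(s² + 100), so the result is (4s/(s² + 100))/s = 4/(s² + 100)

Final answer: 4/(s² + 100)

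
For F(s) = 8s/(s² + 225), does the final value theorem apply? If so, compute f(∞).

The final value theorem requires all poles of sF(s) in the left half-plane. sF(s) = 8s²/(s² + 225) has poles at s = ±15i (imaginary axis). Theorem does NOT apply (oscillatory system).

Final answer: Not applicable (oscillatory)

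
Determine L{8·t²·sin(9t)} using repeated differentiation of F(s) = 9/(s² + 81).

F(s) = 9/(s² + 81). F'(s) = -18s/(s² + 81)². F''(s) = -18(81 - 3s²)/(s² + 81)³ = (54s² - 1458)/(s² + 81)³. So L{t²·sin(9t)} = (-1)² F''(s) = (54s² - 1458)/(s² + 81)³. Then L{8·t²·sin(9t)} = 8·(54s² - 1458)/(s² + 81)³ = (432s² - 11664)/(s² + 81)³

Final answer: (432s² - 11664)/(s² + 81)³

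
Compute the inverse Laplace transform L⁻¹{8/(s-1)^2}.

L⁻¹{n!/(s-a)^(n+1)} = t^n·e^(at) with n=1, a=1. So L⁻¹{1/(s-1)^2} = t·e^t, and L⁻¹{8/(s-1)^2} = (8/1)·t·e^t = 8·t·e^t

Final answer: 8·t·e^t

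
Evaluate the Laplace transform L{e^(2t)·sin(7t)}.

L{e^(at)·sin(ωt)} = ω/((s-a)² + ω²), so L{e^(2t)·sin(7t)} = 7/((s-2)² + 49)

Final answer: 7/((s-2)² + 49)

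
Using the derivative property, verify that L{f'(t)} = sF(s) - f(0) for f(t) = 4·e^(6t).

f'(t) = 24e^(6t). Direct: L{f'(t)} = 24/(s-6). Property: s·4/(s-6) - 4 = (4s - 4(s-6))/(s-6) = 24/(s-6). ✓

Final answer: 24/(s-6)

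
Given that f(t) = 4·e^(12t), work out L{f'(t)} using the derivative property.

f(0) = 4, F(s) = 4/(s-12). L{f'(t)} = s·F(s) - f(0) = 4s/(s-12) - 4 = (4s - 4(s-12))/(s-12) = 48/(s-12)

Final answer: 48/(s-12)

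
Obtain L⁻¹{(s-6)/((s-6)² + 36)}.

Using frequency shift: L⁻¹{(s-a)/((s-a)² + b²)} = e^(at)cos(bt). Here a=6, b=6

Final answer: e^(6t)·cos(6t)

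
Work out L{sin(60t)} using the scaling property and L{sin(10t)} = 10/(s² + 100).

Using L{f(at)} = (1/a)F(s/a) with a=6: L{sin(60t)} = (1/6) · 10/((s/6)² + 100) = (1/6) · 10·36/(s² + 3600) = 60/(s² + 3600)

Final answer: 60/(s² + 3600)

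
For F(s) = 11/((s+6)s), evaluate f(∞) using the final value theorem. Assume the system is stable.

f(∞) = lim_{s→0} sF(s) = lim_{s→0} 11/(s+6) = 11/6

Final answer: 11/6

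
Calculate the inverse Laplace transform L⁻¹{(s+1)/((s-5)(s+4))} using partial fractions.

Using partial fractions, f(t) = (6e^(5t) + 3e^(-4t))/9

Final answer: (6e^(5t) + 3e^(-4t))/9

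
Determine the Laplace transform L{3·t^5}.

L{t^n} = n!/s^(n+1), so L{t^5} = 120/s^6. Then L{3·t^5} = 3·120/s^6 = 360/s^6

Final answer: 360/s^6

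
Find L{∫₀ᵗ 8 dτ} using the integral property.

L{∫₀ᵗ f(τ)dτ} = F(s)/s with f(t) = 8. F(s) = 8/s, so L{∫₀ᵗ 8 dτ} = (8/s)/s = 8/s². (Check: ∫₀ᵗ 8 dτ = 8t.)

Final answer: 8/s²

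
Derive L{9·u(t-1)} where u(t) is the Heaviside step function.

L{u(t-a)} = e^(-as)/s. Here a=1, so L{u(t-1)} = e^(-s)/s, and L{9·u(t-1)} = 9·e^(-s)/s

Final answer: 9·e^(-s)/s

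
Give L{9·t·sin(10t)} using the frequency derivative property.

L{sin(10t)} = 10/(s² + 100). By L{t·f(t)} = -F'(s): -d/ds[10/(s² + 100)] = -(10)·(-2s)/(s² + 100)² = 20s/(s² + 100)². Then L{9·t·sin(10t)} = 9·20s/(s² + 100)² = 180s/(s² + 100)²

Final answer: 180s/(s² + 100)²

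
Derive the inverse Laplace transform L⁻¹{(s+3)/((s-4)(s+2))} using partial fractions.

Using partial fractions, f(t) = (7e^(4t) - e^(-2t))/6

Final answer: (7e^(4t) - e^(-2t))/6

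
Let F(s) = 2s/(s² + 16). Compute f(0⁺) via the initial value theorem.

f(0⁺) = lim_{s→∞} s·2s/(s² + 16) = lim_{s→∞} 2s²/(s² + 16) = 2

Final answer: 2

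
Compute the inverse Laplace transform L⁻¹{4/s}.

L⁻¹{c/s} = c, so L⁻¹{4/s} = 4

Final answer: 4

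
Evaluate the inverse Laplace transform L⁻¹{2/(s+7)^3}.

L⁻¹{n!/(s-a)^(n+1)} = t^n·e^(at), so L⁻¹{2/(s+7)^3} = t^2·e^(-7t)

Final answer: t^2·e^(-7t)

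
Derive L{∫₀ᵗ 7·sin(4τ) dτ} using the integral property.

L{∫₀ᵗ f(τ)dτ} = F(s)/s with F(s) = 28/(s² + 16), so the result is (28/(s² + 16))/s = 28/(s(s² + 16))

Final answer: 28/(s(s² + 16))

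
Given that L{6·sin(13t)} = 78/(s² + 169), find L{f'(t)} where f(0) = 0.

L{f'(t)} = s·F(s) - f(0) = s·78/(s² + 169) - 0 = 78s/(s² + 169)

Final answer: 78s/(s² + 169)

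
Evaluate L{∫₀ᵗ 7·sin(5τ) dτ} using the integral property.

L{∫₀ᵗ f(τ)dτ} = F(s)/s with F(s) = 35/(s² + 25), so the result is (35/(s² + 25))/s = 35/(s(s² + 25))

Final answer: 35/(s(s² + 25))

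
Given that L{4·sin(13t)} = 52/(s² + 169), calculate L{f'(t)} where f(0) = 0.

L{f'(t)} = s·F(s) - f(0) = s·52/(s² + 169) - 0 = 52s/(s² + 169)

Final answer: 52s/(s² + 169)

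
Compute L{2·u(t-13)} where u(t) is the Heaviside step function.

L{u(t-a)} = e^(-as)/s. Here a=13, so L{u(t-13)} = e^(-13s)/s, and L{2·u(t-13)} = 2·e^(-13s)/s

Final answer: 2·e^(-13s)/s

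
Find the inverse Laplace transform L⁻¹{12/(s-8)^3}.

L⁻¹{n!/(s-a)^(n+1)} = t^n·e^(at) with n=2, a=8. So L⁻¹{2/(s-8)^3} = t^2·e^(8t), and L⁻¹{12/(s-8)^3} = (12/2)·t^2·e^(8t) = 6·t^2·e^(8t)

Final answer: 6·t^2·e^(8t)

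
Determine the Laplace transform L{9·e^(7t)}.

L{e^(at)} = 1/(s-a), so L{e^(7t)} = 1/(s-7). Then L{9·e^(7t)} = 9/(s-7)

Final answer: 9/(s-7)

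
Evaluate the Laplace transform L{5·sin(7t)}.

L{sin(ωt)} = ω/(s² + ω²), so L{sin(7t)} = 7/(s² + 49). Then L{5·sin(7t)} = 5·7/(s² + 49) = 35/(s² + 49)

Final answer: 35/(s² + 49)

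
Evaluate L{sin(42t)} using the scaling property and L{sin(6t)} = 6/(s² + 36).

Using L{f(at)} = (1/a)F(s/a) with a=7: L{sin(42t)} = (1/7) · 6/((s/7)² + 36) = (1/7) · 6·49/(s² + 1764) = 42/(s² + 1764)

Final answer: 42/(s² + 1764)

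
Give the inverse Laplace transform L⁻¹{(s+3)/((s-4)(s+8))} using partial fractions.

Using partial fractions, f(t) = (7e^(4t) + 5e^(-8t))/12

Final answer: (7e^(4t) + 5e^(-8t))/12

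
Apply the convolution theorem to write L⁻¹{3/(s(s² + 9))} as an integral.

3/(s(s² + 9)) = (1/s)·(3/(s² + 9)) = L{1}·L{sin(3t)}. So f(t) = 1*(sin(3t)) = ∫₀ᵗ sin(3τ) dτ

Final answer: ∫₀ᵗ sin(3τ) dτ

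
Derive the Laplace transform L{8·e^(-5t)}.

L{e^(at)} = 1/(s-a), so L{e^(-5t)} = 1/(s+5). Then L{8·e^(-5t)} = 8/(s+5)

Final answer: 8/(s+5)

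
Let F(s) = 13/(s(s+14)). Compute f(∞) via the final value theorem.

f(∞) = lim_{s→0} s·13/(s(s+14)) = lim_{s→0} 13/(s+14) = 13/14 = 13/14

Final answer: 13/14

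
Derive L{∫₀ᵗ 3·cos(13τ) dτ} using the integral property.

L{∫₀ᵗ f(τ)dτ} = F(s)/s with F(s) = 3s/(s² + 169), so the result is (3s/(s² + 169))/s = 3/(s² + 169)

Final answer: 3/(s² + 169)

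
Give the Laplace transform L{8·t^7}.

L{t^n} = n!/s^(n+1), so L{t^7} = 5040/s^8. Then L{8·t^7} = 8·5040/s^8 = 40320/s^8

Final answer: 40320/s^8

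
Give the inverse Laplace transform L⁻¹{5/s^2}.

L⁻¹{n!/s^(n+1)} = t^n with n=1. So L⁻¹{1/s^2} = t, and L⁻¹{5/s^2} = (5/1)·t = 5·t

Final answer: 5·t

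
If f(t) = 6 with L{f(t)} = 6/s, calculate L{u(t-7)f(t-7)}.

Time shift theorem: L{u(t-a)f(t-a)} = e^(-as)F(s). Here a=7, F(s) = 6/s, so L{u(t-7)f(t-7)} = e^(-7s)·6/s

Final answer: e^(-7s)·6/s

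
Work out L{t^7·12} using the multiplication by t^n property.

L{12} = 12/s. d^1/ds^1[1/s] = -1/s². d^2/ds^2[1/s] = 2/s^3. d^3/ds^3[1/s] = -6/s^4. d^4/ds^4[1/s] = 24/s^5. d^5/ds^5[1/s] = -120/s^6. d^6/ds^6[1/s] = 720/s^7. d^7/ds^7[1/s] = -5040/s^8. So L{t^7} = (-1)^{7}·-5040/s^8 = 5040/s^8. Then L{t^7·12} = 12·5040/s^8 = 60480/s^8

Final answer: 60480/s^8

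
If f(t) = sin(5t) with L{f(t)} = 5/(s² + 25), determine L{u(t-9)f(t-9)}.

Time shift theorem: L{u(t-a)f(t-a)} = e^(-as)F(s). Here a=9, F(s) = 5/(s² + 25), so L{u(t-9)f(t-9)} = e^(-9s)·5/(s² + 25)

Final answer: e^(-9s)·5/(s² + 25)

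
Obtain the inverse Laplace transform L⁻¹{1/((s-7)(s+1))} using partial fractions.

Decompose: A/(s-7) + B/(s+1). A = 1/8, B = -1/8. f(t) = (e^(7t) - e^(-t))/8

Final answer: (e^(7t) - e^(-t))/8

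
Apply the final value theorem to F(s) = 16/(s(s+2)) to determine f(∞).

f(∞) = lim_{s→0} s·16/(s(s+2)) = lim_{s→0} 16/(s+2) = 16/2 = 8

Final answer: 8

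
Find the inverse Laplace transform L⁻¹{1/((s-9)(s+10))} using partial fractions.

Decompose: A/(s-9) + B/(s+10). A = 1/19, B = -1/19. f(t) = (e^(9t) - e^(-10t))/19

Final answer: (e^(9t) - e^(-10t))/19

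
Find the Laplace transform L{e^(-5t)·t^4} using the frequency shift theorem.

L{e^(at)·t^n} = n!/(s-a)^(n+1), so L{e^(-5t)·t^4} = 24/(s+5)^5

Final answer: 24/(s+5)^5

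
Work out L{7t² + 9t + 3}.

L{7t² + 9t + 3} = 7·2/s³ + 9/s² + 3/s = 14/s³ + 9/s² + 3/s

Final answer: 14/s³ + 9/s² + 3/s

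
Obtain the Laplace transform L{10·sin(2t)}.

L{sin(ωt)} = ω/(s² + ω²), so L{sin(2t)} = 2/(s² + 4). Then L{10·sin(2t)} = 10·2/(s² + 4) = 20/(s² + 4)

Final answer: 20/(s² + 4)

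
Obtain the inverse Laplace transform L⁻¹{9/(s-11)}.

L⁻¹{1/(s-a)} = e^(at), so L⁻¹{1/(s-11)} = e^(11t), and L⁻¹{9/(s-11)} = 9·e^(11t)

Final answer: 9·e^(11t)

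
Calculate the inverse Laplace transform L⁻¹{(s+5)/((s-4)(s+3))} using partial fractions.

Using partial fractions, f(t) = (9e^(4t) - 2e^(-3t))/7

Final answer: (9e^(4t) - 2e^(-3t))/7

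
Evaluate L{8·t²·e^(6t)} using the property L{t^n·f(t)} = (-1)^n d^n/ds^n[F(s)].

L{e^(6t)} = 1/(s-6). d/ds[1/(s-6)] = -1/(s-6)². d²/ds²[1/(s-6)] = 2/(s-6)³. So L{t²·e^(6t)} = (-1)² · 2/(s-6)³ = 2/(s-6)³. Then L{8·t²·e^(6t)} = 8·2/(s-6)³ = 16/(s-6)³

Final answer: 16/(s-6)³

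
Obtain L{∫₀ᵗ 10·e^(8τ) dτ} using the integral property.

L{∫₀ᵗ f(τ)dτ} = F(s)/s with F(s) = 10/(s-8), so L{∫₀ᵗ 10·e^(8τ) dτ} = 10/(s(s-8))

Final answer: 10/(s(s-8))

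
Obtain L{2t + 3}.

L{2t + 3} = 2·L{t} + 3·L{1} = 2/s² + 3/s

Final answer: 2/s² + 3/s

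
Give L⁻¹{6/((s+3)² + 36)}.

Form: b/((s-a)² + b²) → e^(at)sin(bt). With a=-3, b=6

Final answer: e^(-3t)·sin(6t)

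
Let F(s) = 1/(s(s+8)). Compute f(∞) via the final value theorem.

f(∞) = lim_{s→0} s·1/(s(s+8)) = lim_{s→0} 1/(s+8) = 1/8 = 1/8

Final answer: 1/8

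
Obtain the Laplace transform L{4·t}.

L{t^n} = n!/s^(n+1), so L{t} = 1/s^2. Then L{4·t} = 4·1/s^2 = 4/s^2

Final answer: 4/s^2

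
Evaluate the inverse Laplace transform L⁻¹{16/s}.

L⁻¹{c/s} = c, so L⁻¹{16/s} = 16

Final answer: 16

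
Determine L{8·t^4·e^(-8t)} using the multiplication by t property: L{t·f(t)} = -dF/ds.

Using L{t^n·e^(at)} = n!/(s-a)^(n+1), L{t^4·e^(-8t)} = 24/(s+8)^5, so L{8·t^4·e^(-8t)} = 8·24/(s+8)^5 = 192/(s+8)^5

Final answer: 192/(s+8)^5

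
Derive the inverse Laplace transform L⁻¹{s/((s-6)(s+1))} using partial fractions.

Using partial fractions, f(t) = (6e^(6t) + e^(-t))/7

Final answer: (6e^(6t) + e^(-t))/7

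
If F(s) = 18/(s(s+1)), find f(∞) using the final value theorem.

f(∞) = lim_{s→0} s·18/(s(s+1)) = lim_{s→0} 18/(s+1) = 18/1 = 18

Final answer: 18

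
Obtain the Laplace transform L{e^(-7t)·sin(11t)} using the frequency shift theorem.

Frequency shift: L{e^(at)f(t)} = F(s-a). L{e^(-7t)·sin(11t)} = 11/((s+7)² + 121)

Final answer: 11/((s+7)² + 121)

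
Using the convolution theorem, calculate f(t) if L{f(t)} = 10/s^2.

10/s^2 = (10/s)·(1/s) = L{10}·L{1}. By convolution, f(t) = 10*1 = ∫₀ᵗ 10·1 dτ = 10·t

Final answer: 10·t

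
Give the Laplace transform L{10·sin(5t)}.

L{sin(ωt)} = ω/(s² + ω²), so L{sin(5t)} = 5/(s² + 25). Then L{10·sin(5t)} = 10·5/(s² + 25) = 50/(s² + 25)

Final answer: 50/(s² + 25)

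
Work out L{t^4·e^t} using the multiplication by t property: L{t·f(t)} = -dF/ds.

Using L{t^n·e^(at)} = n!/(s-a)^(n+1), L{t^4·e^t} = 24/(s-1)^5

Final answer: 24/(s-1)^5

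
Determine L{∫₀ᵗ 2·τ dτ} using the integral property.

L{∫₀ᵗ f(τ)dτ} = F(s)/s with f(t) = 2t. F(s) = 2/s^2, so L{∫₀ᵗ 2·τ dτ} = (2/s^2)/s = 2/s^3. (Check: ∫₀ᵗ 2·τ dτ = 2t^2/2.)

Final answer: 2/s^3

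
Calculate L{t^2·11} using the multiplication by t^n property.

L{11} = 11/s. d^1/ds^1[1/s] = -1/s². d^2/ds^2[1/s] = 2/s^3. So L{t^2} = (-1)^{2}·2/s^3 = 2/s^3. Then L{t^2·11} = 11·2/s^3 = 22/s^3

Final answer: 22/s^3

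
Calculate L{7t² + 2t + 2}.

L{7t² + 2t + 2} = 7·2/s³ + 2/s² + 2/s = 14/s³ + 2/s² + 2/s

Final answer: 14/s³ + 2/s² + 2/s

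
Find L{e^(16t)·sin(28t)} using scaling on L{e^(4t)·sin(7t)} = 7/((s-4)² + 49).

Scaling with a=4: L{e^(16t)·sin(28t)} = (1/4) · 7/((s/4-4)² + 49). Simplifying: 28/((s-16)² + 784)

Final answer: 28/((s-16)² + 784)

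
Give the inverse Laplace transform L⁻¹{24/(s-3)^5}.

L⁻¹{n!/(s-a)^(n+1)} = t^n·e^(at), so L⁻¹{24/(s-3)^5} = t^4·e^(3t)

Final answer: t^4·e^(3t)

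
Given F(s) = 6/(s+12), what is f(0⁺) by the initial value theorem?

f(0⁺) = lim_{s→∞} s·6/(s+12) = lim_{s→∞} 6s/(s+12) = 6

Final answer: 6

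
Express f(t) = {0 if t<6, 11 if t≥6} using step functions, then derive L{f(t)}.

f(t) = 11·u(t-6). L{u(t-6)} = e^(-6s)/s, so L{f(t)} = 11·e^(-6s)/s

Final answer: 11·e^(-6s)/s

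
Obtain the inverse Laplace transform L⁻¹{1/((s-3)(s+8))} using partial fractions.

Decompose: A/(s-3) + B/(s+8). A = 1/11, B = -1/11. f(t) = (e^(3t) - e^(-8t))/11

Final answer: (e^(3t) - e^(-8t))/11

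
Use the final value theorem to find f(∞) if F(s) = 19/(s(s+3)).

f(∞) = lim_{s→0} s·19/(s(s+3)) = lim_{s→0} 19/(s+3) = 19/3 = 19/3

Final answer: 19/3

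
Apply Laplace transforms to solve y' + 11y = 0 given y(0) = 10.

L{y'} + 11L{y} = 0. sY - 10 + 11Y = 0. Y(s+11) = 10. Y = 10/(s+11)

Final answer: y(t) = 10e^(-11t)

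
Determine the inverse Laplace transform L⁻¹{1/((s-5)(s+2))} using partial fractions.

Decompose: A/(s-5) + B/(s+2). A = 1/7, B = -1/7. f(t) = (e^(5t) - e^(-2t))/7

Final answer: (e^(5t) - e^(-2t))/7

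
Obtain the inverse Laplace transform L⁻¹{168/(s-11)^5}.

L⁻¹{n!/(s-a)^(n+1)} = t^n·e^(at) with n=4, a=11. So L⁻¹{24/(s-11)^5} = t^4·e^(11t), and L⁻¹{168/(s-11)^5} = (168/24)·t^4·e^(11t) = 7·t^4·e^(11t)

Final answer: 7·t^4·e^(11t)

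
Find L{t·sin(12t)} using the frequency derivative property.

L{sin(12t)} = 12/(s² + 144). By L{t·f(t)} = -F'(s): -d/ds[12/(s² + 144)] = -(12)·(-2s)/(s² + 144)² = 24s/(s² + 144)²

Final answer: 24s/(s² + 144)²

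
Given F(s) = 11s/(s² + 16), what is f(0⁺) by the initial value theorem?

f(0⁺) = lim_{s→∞} s·11s/(s² + 16) = lim_{s→∞} 11s²/(s² + 16) = 11

Final answer: 11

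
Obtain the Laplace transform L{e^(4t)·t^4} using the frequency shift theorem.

L{e^(at)·t^n} = n!/(s-a)^(n+1), so L{e^(4t)·t^4} = 24/(s-4)^5

Final answer: 24/(s-4)^5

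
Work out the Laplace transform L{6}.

L{6} = 6 · L{1} = 6/s

Final answer: 6/s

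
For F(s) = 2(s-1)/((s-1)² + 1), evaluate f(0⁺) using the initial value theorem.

f(0⁺) = lim_{s→∞} sF(s) = lim_{s→∞} 2s(s-1)/((s-1)² + 1) = 2

Final answer: 2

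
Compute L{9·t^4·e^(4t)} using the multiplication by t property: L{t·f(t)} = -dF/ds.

Using L{t^n·e^(at)} = n!/(s-a)^(n+1), L{t^4·e^(4t)} = 24/(s-4)^5, so L{9·t^4·e^(4t)} = 9·24/(s-4)^5 = 216/(s-4)^5

Final answer: 216/(s-4)^5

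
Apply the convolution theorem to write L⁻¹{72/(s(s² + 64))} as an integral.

72/(s(s² + 64)) = (1/s)·(72/(s² + 64)) = L{1}·L{9·sin(8t)}. So f(t) = 1*(9·sin(8t)) = ∫₀ᵗ 9·sin(8τ) dτ

Final answer: ∫₀ᵗ 9·sin(8τ) dτ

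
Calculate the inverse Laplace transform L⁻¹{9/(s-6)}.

L⁻¹{1/(s-a)} = e^(at), so L⁻¹{1/(s-6)} = e^(6t), and L⁻¹{9/(s-6)} = 9·e^(6t)

Final answer: 9·e^(6t)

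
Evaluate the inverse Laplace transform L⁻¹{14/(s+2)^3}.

L⁻¹{n!/(s-a)^(n+1)} = t^n·e^(at) with n=2, a=-2. So L⁻¹{2/(s+2)^3} = t^2·e^(-2t), and L⁻¹{14/(s+2)^3} = (14/2)·t^2·e^(-2t) = 7·t^2·e^(-2t)

Final answer: 7·t^2·e^(-2t)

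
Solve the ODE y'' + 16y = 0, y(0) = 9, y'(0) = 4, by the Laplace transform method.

L{y''} + 16L{y} = 0. s²Y - 9s - 4 + 16Y = 0. Y(s² + 16) = 9s + 4. Y = (9s + 4)/(s² + 16). Inverting: y(t) = 9cos(4t) + sin(4t)

Final answer: y(t) = 9cos(4t) + sin(4t)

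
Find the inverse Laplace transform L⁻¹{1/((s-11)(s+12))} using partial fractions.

Decompose: A/(s-11) + B/(s+12). A = 1/23, B = -1/23. f(t) = (e^(11t) - e^(-12t))/23

Final answer: (e^(11t) - e^(-12t))/23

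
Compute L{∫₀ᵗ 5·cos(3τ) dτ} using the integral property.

L{∫₀ᵗ f(τ)dτ} = F(s)/s with F(s) = 5s/(s² + 9), so the result is (5s/(s² + 9))/s = 5/(s² + 9)

Final answer: 5/(s² + 9)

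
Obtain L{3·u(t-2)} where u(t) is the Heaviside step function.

L{u(t-a)} = e^(-as)/s. Here a=2, so L{u(t-2)} = e^(-2s)/s, and L{3·u(t-2)} = 3·e^(-2s)/s

Final answer: 3·e^(-2s)/s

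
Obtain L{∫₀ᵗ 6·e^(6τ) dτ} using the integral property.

L{∫₀ᵗ f(τ)dτ} = F(s)/s with F(s) = 6/(s-6), so L{∫₀ᵗ 6·e^(6τ) dτ} = 6/(s(s-6))

Final answer: 6/(s(s-6))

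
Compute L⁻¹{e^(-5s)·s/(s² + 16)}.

L⁻¹{s/(s² + 16)} = cos(4t). By the time shift theorem, L⁻¹{e^(-as)F(s)} = u(t-a)f(t-a) with a=5, so L⁻¹{e^(-5s)·s/(s² + 16)} = u(t-5)·cos(4(t-5))

Final answer: u(t-5)·cos(4(t-5))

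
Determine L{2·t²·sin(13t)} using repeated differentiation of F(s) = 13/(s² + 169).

F(s) = 13/(s² + 169). F'(s) = -26s/(s² + 169)². F''(s) = -26(169 - 3s²)/(s² + 169)³ = (78s² - 4394)/(s² + 169)³. So L{t²·sin(13t)} = (-1)² F''(s) = (78s² - 4394)/(s² + 169)³. Then L{2·t²·sin(13t)} = 2·(78s² - 4394)/(s² + 169)³ = (156s² - 8788)/(s² + 169)³

Final answer: (156s² - 8788)/(s² + 169)³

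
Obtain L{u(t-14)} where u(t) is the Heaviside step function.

L{u(t-a)} = e^(-as)/s. Here a=14, so L{u(t-14)} = e^(-14s)/s

Final answer: e^(-14s)/s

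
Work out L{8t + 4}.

L{8t + 4} = 8·L{t} + 4·L{1} = 8/s² + 4/s

Final answer: 8/s² + 4/s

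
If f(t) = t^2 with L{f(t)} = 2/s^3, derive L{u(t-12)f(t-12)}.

Time shift theorem: L{u(t-a)f(t-a)} = e^(-as)F(s). Here a=12, F(s) = 2/s^3, so L{u(t-12)f(t-12)} = e^(-12s)·2/s^3

Final answer: e^(-12s)·2/s^3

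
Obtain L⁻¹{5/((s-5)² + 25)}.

Form: b/((s-a)² + b²) → e^(at)sin(bt). With a=5, b=5

Final answer: e^(5t)·sin(5t)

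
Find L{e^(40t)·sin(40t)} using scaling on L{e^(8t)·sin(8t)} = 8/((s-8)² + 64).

Scaling with a=5: L{e^(40t)·sin(40t)} = (1/5) · 8/((s/5-8)² + 64). Simplifying: 40/((s-40)² + 1600)

Final answer: 40/((s-40)² + 1600)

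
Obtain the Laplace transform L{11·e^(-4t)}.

L{e^(at)} = 1/(s-a), so L{e^(-4t)} = 1/(s+4). Then L{11·e^(-4t)} = 11/(s+4)

Final answer: 11/(s+4)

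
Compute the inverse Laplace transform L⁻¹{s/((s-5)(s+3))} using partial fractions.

Using partial fractions, f(t) = (5e^(5t) + 3e^(-3t))/8

Final answer: (5e^(5t) + 3e^(-3t))/8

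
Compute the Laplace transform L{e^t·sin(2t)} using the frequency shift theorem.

Frequency shift: L{e^(at)f(t)} = F(s-a). L{e^t·sin(2t)} = 2/((s-1)² + 4)

Final answer: 2/((s-1)² + 4)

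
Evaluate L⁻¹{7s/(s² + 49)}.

This is the form c·s/(s² + a²) with a = 7, c = 7. L⁻¹ = 7·cos(7t)

Final answer: 7·cos(7t)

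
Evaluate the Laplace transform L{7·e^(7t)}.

L{e^(at)} = 1/(s-a), so L{e^(7t)} = 1/(s-7). Then L{7·e^(7t)} = 7/(s-7)

Final answer: 7/(s-7)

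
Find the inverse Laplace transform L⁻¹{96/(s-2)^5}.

L⁻¹{n!/(s-a)^(n+1)} = t^n·e^(at) with n=4, a=2. So L⁻¹{24/(s-2)^5} = t^4·e^(2t), and L⁻¹{96/(s-2)^5} = (96/24)·t^4·e^(2t) = 4·t^4·e^(2t)

Final answer: 4·t^4·e^(2t)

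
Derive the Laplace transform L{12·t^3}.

L{t^n} = n!/s^(n+1), so L{t^3} = 6/s^4. Then L{12·t^3} = 12·6/s^4 = 72/s^4

Final answer: 72/s^4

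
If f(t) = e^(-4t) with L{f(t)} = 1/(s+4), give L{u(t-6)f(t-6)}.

Time shift theorem: L{u(t-a)f(t-a)} = e^(-as)F(s). Here a=6, F(s) = 1/(s+4), so L{u(t-6)f(t-6)} = e^(-6s)·1/(s+4)

Final answer: e^(-6s)·1/(s+4)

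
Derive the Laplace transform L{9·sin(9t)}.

L{sin(ωt)} = ω/(s² + ω²), so L{sin(9t)} = 9/(s² + 81). Then L{9·sin(9t)} = 9·9/(s² + 81) = 81/(s² + 81)

Final answer: 81/(s² + 81)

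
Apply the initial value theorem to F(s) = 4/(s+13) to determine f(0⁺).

f(0⁺) = lim_{s→∞} s·4/(s+13) = lim_{s→∞} 4s/(s+13) = 4

Final answer: 4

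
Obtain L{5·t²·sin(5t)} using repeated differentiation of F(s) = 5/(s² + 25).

F(s) = 5/(s² + 25). F'(s) = -10s/(s² + 25)². F''(s) = -10(25 - 3s²)/(s² + 25)³ = (30s² - 250)/(s² + 25)³. So L{t²·sin(5t)} = (-1)² F''(s) = (30s² - 250)/(s² + 25)³. Then L{5·t²·sin(5t)} = 5·(30s² - 250)/(s² + 25)³ = (150s² - 1250)/(s² + 25)³

Final answer: (150s² - 1250)/(s² + 25)³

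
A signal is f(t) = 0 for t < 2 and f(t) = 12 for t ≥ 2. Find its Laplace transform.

f(t) = 12·u(t-2). L{u(t-2)} = e^(-2s)/s, so L{f(t)} = 12·e^(-2s)/s

Final answer: 12·e^(-2s)/s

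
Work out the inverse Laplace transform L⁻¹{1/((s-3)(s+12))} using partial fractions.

Decompose: A/(s-3) + B/(s+12). A = 1/15, B = -1/15. f(t) = (e^(3t) - e^(-12t))/15

Final answer: (e^(3t) - e^(-12t))/15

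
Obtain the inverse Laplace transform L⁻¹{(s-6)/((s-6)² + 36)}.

Using frequency shift, L⁻¹{(s-6)/((s-6)² + 36)} = e^(6t)·cos(6t)

Final answer: e^(6t)·cos(6t)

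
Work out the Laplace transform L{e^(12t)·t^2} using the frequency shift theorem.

L{e^(at)·t^n} = n!/(s-a)^(n+1), so L{e^(12t)·t^2} = 2/(s-12)^3

Final answer: 2/(s-12)^3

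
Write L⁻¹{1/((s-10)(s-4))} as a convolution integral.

1/((s-10)(s-4)) = (1/(s-10))·(1/(s-4)) = L{e^(10t)}·L{e^(4t)}. So f(t) = e^(10t)*e^(4t) = ∫₀ᵗ e^(10τ)·e^(4(t-τ)) dτ

Final answer: ∫₀ᵗ e^(10τ)·e^(4(t-τ)) dτ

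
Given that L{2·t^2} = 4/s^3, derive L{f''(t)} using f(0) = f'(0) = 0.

L{f''(t)} = s²F(s) - sf(0) - f'(0) = s²·4/s^3 - 0 - 0 = 4/s

Final answer: 4/s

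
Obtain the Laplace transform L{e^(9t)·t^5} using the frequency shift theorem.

L{e^(at)·t^n} = n!/(s-a)^(n+1), so L{e^(9t)·t^5} = 120/(s-9)^6

Final answer: 120/(s-9)^6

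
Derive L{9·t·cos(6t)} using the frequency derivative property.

L{cos(6t)} = s/(s² + 36). Derivative: d/ds[s/(s² + 36)] = [(s² + 36) - s·2s]/(s² + 36)² = (36 - s²)/(s² + 36)². So L{t·cos(6t)} = -F'(s) = (s² - 36)/(s² + 36)². Then L{9·t·cos(6t)} = 9·(s² - 36)/(s² + 36)²

Final answer: 9·(s² - 36)/(s² + 36)²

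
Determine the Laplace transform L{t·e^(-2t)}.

L{t^n·e^(at)} = n!/(s-a)^(n+1), so L{t·e^(-2t)} = 1/(s+2)^2

Final answer: 1/(s+2)^2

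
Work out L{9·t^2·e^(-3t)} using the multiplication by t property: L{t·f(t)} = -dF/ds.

Using L{t^n·e^(at)} = n!/(s-a)^(n+1), L{t^2·e^(-3t)} = 2/(s+3)^3, so L{9·t^2·e^(-3t)} = 9·2/(s+3)^3 = 18/(s+3)^3

Final answer: 18/(s+3)^3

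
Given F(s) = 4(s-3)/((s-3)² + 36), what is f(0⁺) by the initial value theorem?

f(0⁺) = lim_{s→∞} sF(s) = lim_{s→∞} 4s(s-3)/((s-3)² + 36) = 4

Final answer: 4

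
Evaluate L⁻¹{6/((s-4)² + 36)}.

Form: b/((s-a)² + b²) → e^(at)sin(bt). With a=4, b=6

Final answer: e^(4t)·sin(6t)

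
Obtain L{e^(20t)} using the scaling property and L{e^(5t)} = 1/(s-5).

Using L{f(at)} = (1/a)F(s/a) with a=4 and f(t) = e^(5t): L{e^(20t)} = (1/4) · 1/((s/4)-5) = (1/4) · 4/(s-20) = 1/(s-20)

Final answer: 1/(s-20)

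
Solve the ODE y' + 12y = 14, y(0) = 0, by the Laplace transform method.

sY + 12Y = 14/s. Y = 14/(s(s+12)). Partial fractions: Y = 7/6/s - 7/6/(s+12)

Final answer: y(t) = 7/6(1 - e^(-12t))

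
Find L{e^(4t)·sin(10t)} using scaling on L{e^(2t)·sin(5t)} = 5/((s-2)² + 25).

Scaling with a=2: L{e^(4t)·sin(10t)} = (1/2) · 5/((s/2-2)² + 25). Simplifying: 10/((s-4)² + 100)

Final answer: 10/((s-4)² + 100)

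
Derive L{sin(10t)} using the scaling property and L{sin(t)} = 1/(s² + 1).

Using L{f(at)} = (1/a)F(s/a) with a=10: L{sin(10t)} = (1/10) · 1/((s/10)² + 1) = (1/10) · 1·100/(s² + 100) = 10/(s² + 100)

Final answer: 10/(s² + 100)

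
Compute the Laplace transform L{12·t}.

L{t^n} = n!/s^(n+1), so L{t} = 1/s^2. Then L{12·t} = 12·1/s^2 = 12/s^2

Final answer: 12/s^2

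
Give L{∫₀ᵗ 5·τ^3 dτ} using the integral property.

L{∫₀ᵗ f(τ)dτ} = F(s)/s with f(t) = 5t^3. F(s) = 30/s^4, so L{∫₀ᵗ 5·τ^3 dτ} = (30/s^4)/s = 30/s^5. (Check: ∫₀ᵗ 5·τ^3 dτ = 5t^4/4.)

Final answer: 30/s^5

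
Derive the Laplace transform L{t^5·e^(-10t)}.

L{t^n·e^(at)} = n!/(s-a)^(n+1), so L{t^5·e^(-10t)} = 120/(s+10)^6

Final answer: 120/(s+10)^6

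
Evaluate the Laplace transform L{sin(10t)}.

L{sin(ωt)} = ω/(s² + ω²), so L{sin(10t)} = 10/(s² + 100)

Final answer: 10/(s² + 100)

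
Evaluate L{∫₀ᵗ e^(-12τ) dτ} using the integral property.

L{∫₀ᵗ f(τ)dτ} = F(s)/s with F(s) = 1/(s+12), so L{∫₀ᵗ e^(-12τ) dτ} = 1/(s(s+12))

Final answer: 1/(s(s+12))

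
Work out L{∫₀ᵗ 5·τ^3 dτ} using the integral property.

L{∫₀ᵗ f(τ)dτ} = F(s)/s with f(t) = 5t^3. F(s) = 30/s^4, so L{∫₀ᵗ 5·τ^3 dτ} = (30/s^4)/s = 30/s^5. (Check: ∫₀ᵗ 5·τ^3 dτ = 5t^4/4.)

Final answer: 30/s^5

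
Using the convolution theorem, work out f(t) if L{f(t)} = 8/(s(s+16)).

8/(s(s+16)) = (8/s)·(1/(s+16)) = L{8}·L{e^(-16t)}. By convolution, f(t) = 8*e^(-16t) = ∫₀ᵗ 8·e^(-16τ) dτ = 8·(1 - e^(-16t))/16

Final answer: 8·(1 - e^(-16t))/16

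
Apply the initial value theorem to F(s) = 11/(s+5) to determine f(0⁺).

f(0⁺) = lim_{s→∞} s·11/(s+5) = lim_{s→∞} 11s/(s+5) = 11

Final answer: 11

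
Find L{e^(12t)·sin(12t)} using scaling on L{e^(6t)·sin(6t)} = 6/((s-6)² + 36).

Scaling with a=2: L{e^(12t)·sin(12t)} = (1/2) · 6/((s/2-6)² + 36). Simplifying: 12/((s-12)² + 144)

Final answer: 12/((s-12)² + 144)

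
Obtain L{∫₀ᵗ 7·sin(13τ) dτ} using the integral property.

L{∫₀ᵗ f(τ)dτ} = F(s)/s with F(s) = 91/(s² + 169), so the result is (91/(s² + 169))/s = 91/(s(s² + 169))

Final answer: 91/(s(s² + 169))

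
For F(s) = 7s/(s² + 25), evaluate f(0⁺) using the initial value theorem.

f(0⁺) = lim_{s→∞} s·7s/(s² + 25) = lim_{s→∞} 7s²/(s² + 25) = 7

Final answer: 7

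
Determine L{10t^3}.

L{t^n} = n!/s^(n+1). So L{10t^3} = 10·3!/s^4 = 60/s^4

Final answer: 60/s^4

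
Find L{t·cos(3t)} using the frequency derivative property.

L{cos(3t)} = s/(s² + 9). Derivative: d/ds[s/(s² + 9)] = [(s² + 9) - s·2s]/(s² + 9)² = (9 - s²)/(s² + 9)². So L{t·cos(3t)} = -F'(s) = (s² - 9)/(s² + 9)²

Final answer: (s² - 9)/(s² + 9)²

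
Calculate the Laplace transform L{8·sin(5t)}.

L{sin(ωt)} = ω/(s² + ω²), so L{sin(5t)} = 5/(s² + 25). Then L{8·sin(5t)} = 8·5/(s² + 25) = 40/(s² + 25)

Final answer: 40/(s² + 25)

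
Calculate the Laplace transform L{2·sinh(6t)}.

L{sinh(ωt)} = ω/(s² - ω²), so L{sinh(6t)} = 6/(s² - 36). Then L{2·sinh(6t)} = 2·6/(s² - 36) = 12/(s² - 36)

Final answer: 12/(s² - 36)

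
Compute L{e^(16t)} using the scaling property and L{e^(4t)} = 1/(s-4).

Using L{f(at)} = (1/a)F(s/a) with a=4 and f(t) = e^(4t): L{e^(16t)} = (1/4) · 1/((s/4)-4) = (1/4) · 4/(s-16) = 1/(s-16)

Final answer: 1/(s-16)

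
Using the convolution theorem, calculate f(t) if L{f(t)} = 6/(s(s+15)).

6/(s(s+15)) = (6/s)·(1/(s+15)) = L{6}·L{e^(-15t)}. By convolution, f(t) = 6*e^(-15t) = ∫₀ᵗ 6·e^(-15τ) dτ = 6·(1 - e^(-15t))/15

Final answer: 6·(1 - e^(-15t))/15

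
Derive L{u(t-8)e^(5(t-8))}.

u(t-a)f(t-a) with f(t)=e^(5t). L{e^(5t)} = 1/(s-5). By time shift: e^(-8s)/(s-5)

Final answer: e^(-8s)/(s-5)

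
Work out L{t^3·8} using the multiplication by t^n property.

L{8} = 8/s. d^1/ds^1[1/s] = -1/s². d^2/ds^2[1/s] = 2/s^3. d^3/ds^3[1/s] = -6/s^4. So L{t^3} = (-1)^{3}·-6/s^4 = 6/s^4. Then L{t^3·8} = 8·6/s^4 = 48/s^4

Final answer: 48/s^4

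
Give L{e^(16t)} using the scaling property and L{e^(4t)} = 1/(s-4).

Using L{f(at)} = (1/a)F(s/a) with a=4 and f(t) = e^(4t): L{e^(16t)} = (1/4) · 1/((s/4)-4) = (1/4) · 4/(s-16) = 1/(s-16)

Final answer: 1/(s-16)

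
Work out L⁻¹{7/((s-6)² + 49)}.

Form: b/((s-a)² + b²) → e^(at)sin(bt). With a=6, b=7

Final answer: e^(6t)·sin(7t)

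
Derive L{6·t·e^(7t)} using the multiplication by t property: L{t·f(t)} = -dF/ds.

Using L{t^n·e^(at)} = n!/(s-a)^(n+1), L{t·e^(7t)} = 1/(s-7)^2, so L{6·t·e^(7t)} = 6·1/(s-7)^2 = 6/(s-7)^2

Final answer: 6/(s-7)^2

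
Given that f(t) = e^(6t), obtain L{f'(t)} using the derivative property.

f(0) = 1, F(s) = 1/(s-6). L{f'(t)} = s·F(s) - f(0) = s/(s-6) - 1 = (s - (s-6))/(s-6) = 6/(s-6)

Final answer: 6/(s-6)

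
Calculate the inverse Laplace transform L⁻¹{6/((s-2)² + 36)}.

Using frequency shift, L⁻¹{6/((s-2)² + 36)} = e^(2t)·sin(6t)

Final answer: e^(2t)·sin(6t)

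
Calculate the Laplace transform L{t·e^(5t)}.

L{t^n·e^(at)} = n!/(s-a)^(n+1), so L{t·e^(5t)} = 1/(s-5)^2

Final answer: 1/(s-5)^2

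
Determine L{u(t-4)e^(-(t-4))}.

u(t-a)f(t-a) with f(t)=e^(-t). L{e^(-t)} = 1/(s+1). By time shift: e^(-4s)/(s+1)

Final answer: e^(-4s)/(s+1)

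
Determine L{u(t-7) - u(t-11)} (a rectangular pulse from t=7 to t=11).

L{u(t-a)} = e^(-as)/s. L{u(t-7) - u(t-11)} = (e^(-7s) - e^(-11s))/s

Final answer: (e^(-7s) - e^(-11s))/s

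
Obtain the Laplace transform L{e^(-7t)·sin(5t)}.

L{e^(at)·sin(ωt)} = ω/((s-a)² + ω²), so L{e^(-7t)·sin(5t)} = 5/((s+7)² + 25)

Final answer: 5/((s+7)² + 25)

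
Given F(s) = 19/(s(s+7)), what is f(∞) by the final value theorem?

f(∞) = lim_{s→0} s·19/(s(s+7)) = lim_{s→0} 19/(s+7) = 19/7 = 19/7

Final answer: 19/7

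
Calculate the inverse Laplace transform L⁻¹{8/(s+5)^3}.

L⁻¹{n!/(s-a)^(n+1)} = t^n·e^(at) with n=2, a=-5. So L⁻¹{2/(s+5)^3} = t^2·e^(-5t), and L⁻¹{8/(s+5)^3} = (8/2)·t^2·e^(-5t) = 4·t^2·e^(-5t)

Final answer: 4·t^2·e^(-5t)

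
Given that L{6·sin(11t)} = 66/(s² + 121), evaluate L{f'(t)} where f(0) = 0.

L{f'(t)} = s·F(s) - f(0) = s·66/(s² + 121) - 0 = 66s/(s² + 121)

Final answer: 66s/(s² + 121)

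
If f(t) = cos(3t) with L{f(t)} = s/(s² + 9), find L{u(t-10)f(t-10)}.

Time shift theorem: L{u(t-a)f(t-a)} = e^(-as)F(s). Here a=10, F(s) = s/(s² + 9), so L{u(t-10)f(t-10)} = e^(-10s)·s/(s² + 9)

Final answer: e^(-10s)·s/(s² + 9)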